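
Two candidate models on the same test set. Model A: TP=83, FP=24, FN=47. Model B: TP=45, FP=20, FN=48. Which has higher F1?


Model A: P=83/107=0.7757, R=83/130=0.6385, F1=2PR/(P+R)=2TP/(2TP+FP+FN)=166/237=0.7004
Model B: P=45/65=0.6923, R=45/93=0.4839, F1=2PR/(P+R)=2TP/(2TP+FP+FN)=90/158=0.5696
0.7004 > 0.5696 → Model A

Model A


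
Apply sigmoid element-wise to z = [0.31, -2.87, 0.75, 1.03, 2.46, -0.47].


σ(0.31) = 1/(1+e^-0.31) = 0.5769
σ(-2.87) = 1/(1+e^2.87) = 0.0537
σ(0.75) = 1/(1+e^-0.75) = 0.6792
σ(1.03) = 1/(1+e^-1.03) = 0.7369
σ(2.46) = 1/(1+e^-2.46) = 0.9213
σ(-0.47) = 1/(1+e^0.47) = 0.3846
result = [0.5769, 0.0537, 0.6792, 0.7369, 0.9213, 0.3846]

[0.5769, 0.0537, 0.6792, 0.7369, 0.9213, 0.3846]


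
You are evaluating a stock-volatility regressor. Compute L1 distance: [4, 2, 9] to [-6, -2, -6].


d = |4+ 6| + |2+ 2| + |9+ 6|
  = 10 + 4 + 15
  = 29

29


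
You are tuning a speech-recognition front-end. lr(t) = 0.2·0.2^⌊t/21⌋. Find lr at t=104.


n_drops = ⌊104/21⌋ = 4
lr = 0.2·0.2^4 = 0.2·0.0016 = 0.00032

0.00032


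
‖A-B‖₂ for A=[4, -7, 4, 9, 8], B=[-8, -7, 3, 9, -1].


d = √((4+ 8)² + (-7+ 7)² + (4-3)² + (9-9)² + (8+ 1)²)
  = √(144 + 0 + 1 + 0 + 81)
  = √226 = 15.0333

15.0333


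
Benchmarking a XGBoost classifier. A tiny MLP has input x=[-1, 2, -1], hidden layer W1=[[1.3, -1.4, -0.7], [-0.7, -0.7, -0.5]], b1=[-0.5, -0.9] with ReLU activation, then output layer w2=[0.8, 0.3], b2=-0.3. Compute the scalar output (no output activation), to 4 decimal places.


z1[0] = (1.3)·(-1) + (-1.4)·(2) + (-0.7)·(-1) - 0.5 = -3.9
z1[1] = (-0.7)·(-1) + (-0.7)·(2) + (-0.5)·(-1) - 0.9 = -1.1
h = ReLU(z1) = [0.0, 0.0]
output = (0.8)·(0.0) + (0.3)·(0.0) - 0.3 = -0.3

-0.3


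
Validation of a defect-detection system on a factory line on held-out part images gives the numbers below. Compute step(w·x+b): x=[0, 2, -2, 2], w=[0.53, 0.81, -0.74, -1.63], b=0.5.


z = (0)·(0.53) + (2)·(0.81) + (-2)·(-0.74) + (2)·(-1.63) + 0.5
  = 0.34
step(z) = 1 (z≥0)

1


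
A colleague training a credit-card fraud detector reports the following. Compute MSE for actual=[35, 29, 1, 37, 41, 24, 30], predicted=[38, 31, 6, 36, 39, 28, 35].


Squared errors: (35-38)²=9, (29-31)²=4, (1-6)²=25, (37-36)²=1, (41-39)²=4, (24-28)²=16, (30-35)²=25
Sum = 84
MSE = 84/7 = 12

12


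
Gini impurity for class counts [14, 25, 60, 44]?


Probabilities: [14/143, 25/143, 60/143, 44/143] ≈ [0.0979, 0.1748, 0.4196, 0.3077]
Σpᵢ² = (196 + 625 + 3600 + 1936)/143² = 6357/20449
Gini = 1 - Σpᵢ² = 1 - 6357/20449 = 0.6891

0.6891


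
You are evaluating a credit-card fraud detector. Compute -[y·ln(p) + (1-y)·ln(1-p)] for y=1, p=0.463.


BCE = -[y·ln(p) + (1-y)·ln(1-p)]
= -1·ln(0.463) - 0
= -ln(0.463) = 0.77

0.77


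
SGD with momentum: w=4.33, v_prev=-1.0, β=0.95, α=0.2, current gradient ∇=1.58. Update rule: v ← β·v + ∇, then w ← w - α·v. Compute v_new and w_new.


v_new = 0.95·-1.0 + 1.58 = -0.95 + 1.58 = 0.63
w_new = 4.33 - 0.2·0.63 = 4.33 - 0.126 = 4.204

v_new=0.63, w_new=4.204


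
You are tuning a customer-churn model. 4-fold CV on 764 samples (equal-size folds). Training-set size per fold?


Fold size = 764/4 = 191
Training per fold = 764 - 191 = 573

573


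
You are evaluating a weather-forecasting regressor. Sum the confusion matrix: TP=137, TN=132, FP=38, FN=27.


Total = TP + TN + FP + FN
= 137 + 132 + 38 + 27
= 334
(Predicted positive: 175, predicted negative: 159)

334


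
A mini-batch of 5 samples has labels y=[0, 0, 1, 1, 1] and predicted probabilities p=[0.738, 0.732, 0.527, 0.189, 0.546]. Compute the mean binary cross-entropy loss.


L[0] = -ln(1-0.738) = -ln(0.262) = 1.3394
L[1] = -ln(1-0.732) = -ln(0.268) = 1.3168
L[2] = -ln(0.527) = 0.6406
L[3] = -ln(0.189) = 1.666
L[4] = -ln(0.546) = 0.6051
mean = (1.3394 + 1.3168 + 0.6406 + 1.666 + 0.6051)/5 = 1.1136

1.1136


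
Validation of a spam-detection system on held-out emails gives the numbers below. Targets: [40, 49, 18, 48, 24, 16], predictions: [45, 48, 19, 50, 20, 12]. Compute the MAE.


Absolute errors: |40-45|=5, |49-48|=1, |18-19|=1, |48-50|=2, |24-20|=4, |16-12|=4
Sum = 17
MAE = 17/6 = 17/6

17/6


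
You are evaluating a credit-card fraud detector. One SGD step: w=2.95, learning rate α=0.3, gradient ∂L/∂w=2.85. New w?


w_new = w - α·∇
= 2.95 - 0.3·2.85
= 2.95 - 0.855
= 2.095

2.095


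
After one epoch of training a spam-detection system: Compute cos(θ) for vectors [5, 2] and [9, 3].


A·B = 5·9 + 2·3 = 51
‖A‖ = √29 = 5.3852, ‖B‖ = √90 = 9.4868
cos = 51/(√29·√90) = 51/√2610 = 0.9983

0.9983


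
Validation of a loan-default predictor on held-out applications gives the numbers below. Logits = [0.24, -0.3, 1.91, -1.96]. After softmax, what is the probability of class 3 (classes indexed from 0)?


Exponentials: e^0.24=1.2712, e^-0.3=0.7408, e^1.91=6.7531, e^-1.96=0.1409
Sum = 8.906
Softmax = [0.1427, 0.0832, 0.7583, 0.0158]
p[3] = 0.1409/8.906 = 0.0158

0.0158


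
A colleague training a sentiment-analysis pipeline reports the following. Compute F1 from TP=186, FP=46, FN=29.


Precision = 186/232 = 0.8017
Recall = 186/215 = 0.8651
F1 = 2·P·R/(P+R) = 2·TP/(2·TP+FP+FN) = 372/(372+46+29) = 372/447 = 0.8322

0.8322


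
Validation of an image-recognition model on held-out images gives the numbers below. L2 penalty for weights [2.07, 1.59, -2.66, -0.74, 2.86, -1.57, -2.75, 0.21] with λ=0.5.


‖w‖₂² = (2.07)² + (1.59)² + (-2.66)² + (-0.74)² + (2.86)² + (-1.57)² + (-2.75)² + (0.21)²
     = 4.2849 + 2.5281 + 7.0756 + 0.5476 + 8.1796 + 2.4649 + 7.5625 + 0.0441
     = 32.6873
λ·‖w‖₂² = 0.5·32.6873 = 16.34365

16.34365


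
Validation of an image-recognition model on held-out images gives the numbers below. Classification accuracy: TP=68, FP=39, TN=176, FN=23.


Accuracy = (TP+TN)/(TP+TN+FP+FN)
= (68+176)/(306)
= 244/306 = 79.74%

79.74%


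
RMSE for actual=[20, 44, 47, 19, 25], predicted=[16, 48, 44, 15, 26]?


MSE = 58/5 = 11.6
RMSE = √(58/5) = 3.4059

3.4059


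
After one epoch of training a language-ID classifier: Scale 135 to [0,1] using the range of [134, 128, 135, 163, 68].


min=68, max=163
(135-68)/(163-68) = 67/95 = 0.7053

0.7053


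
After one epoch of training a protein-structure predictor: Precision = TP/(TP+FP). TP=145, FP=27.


Precision = TP/(TP+FP)
= 145/(145+27)
= 145/172 = 84.3%

84.3%


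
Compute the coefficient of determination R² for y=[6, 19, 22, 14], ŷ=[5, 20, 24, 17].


ȳ = 15.25
SS_res = Σ(y-ŷ)² = 15
SS_tot = Σ(y-ȳ)² = 146.75
R² = 1 - SS_res/SS_tot = 1 - 0.1022 = 0.8978

0.8978


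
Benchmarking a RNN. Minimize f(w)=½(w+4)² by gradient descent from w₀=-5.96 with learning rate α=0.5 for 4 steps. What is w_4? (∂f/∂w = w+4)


step 1: grad = -5.96+4 = -1.96; w = -5.96 - 0.5·(-1.96) = -4.98
step 2: grad = -4.98+4 = -0.98; w = -4.98 - 0.5·(-0.98) = -4.49
step 3: grad = -4.49+4 = -0.49; w = -4.49 - 0.5·(-0.49) = -4.245
step 4: grad = -4.245+4 = -0.245; w = -4.245 - 0.5·(-0.245) = -4.1225

-4.1225


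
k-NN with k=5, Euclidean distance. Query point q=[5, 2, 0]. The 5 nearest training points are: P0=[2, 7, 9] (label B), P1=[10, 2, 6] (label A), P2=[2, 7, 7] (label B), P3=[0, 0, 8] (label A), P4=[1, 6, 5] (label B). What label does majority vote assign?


d(q,P0) = 10.7238  (label B)
d(q,P1) = 7.8102  (label A)
d(q,P2) = 9.1104  (label B)
d(q,P3) = 9.6437  (label A)
d(q,P4) = 7.5498  (label B)
Votes: A=2, B=3
Majority → B

B


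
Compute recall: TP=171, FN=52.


Recall = TP/(TP+FN)
= 171/(171+52)
= 171/223 = 76.68%

76.68%


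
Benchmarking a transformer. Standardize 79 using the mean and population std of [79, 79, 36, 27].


μ = 55.25, σ = 23.9622
z = (79 - 55.25)/23.9622 = 0.9911

0.9911


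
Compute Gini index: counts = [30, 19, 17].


Probabilities: [30/66, 19/66, 17/66] ≈ [0.4545, 0.2879, 0.2576]
Σpᵢ² = (900 + 361 + 289)/66² = 1550/4356
Gini = 1 - Σpᵢ² = 1 - 1550/4356 = 0.6442

0.6442


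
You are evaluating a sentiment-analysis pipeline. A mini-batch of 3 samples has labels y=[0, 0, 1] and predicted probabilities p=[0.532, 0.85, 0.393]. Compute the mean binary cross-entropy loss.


L[0] = -ln(1-0.532) = -ln(0.468) = 0.7593
L[1] = -ln(1-0.85) = -ln(0.15) = 1.8971
L[2] = -ln(0.393) = 0.9339
mean = (0.7593 + 1.8971 + 0.9339)/3 = 1.1968

1.1968


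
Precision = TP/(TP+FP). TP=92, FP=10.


Precision = TP/(TP+FP)
= 92/(92+10)
= 92/102 = 90.2%

90.2%


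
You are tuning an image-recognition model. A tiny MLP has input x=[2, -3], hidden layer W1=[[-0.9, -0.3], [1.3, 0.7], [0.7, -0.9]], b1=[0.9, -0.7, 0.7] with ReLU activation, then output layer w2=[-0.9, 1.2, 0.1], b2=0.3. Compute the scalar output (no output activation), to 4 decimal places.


z1[0] = (-0.9)·(2) + (-0.3)·(-3) + 0.9 = 0.0
z1[1] = (1.3)·(2) + (0.7)·(-3) - 0.7 = -0.2
z1[2] = (0.7)·(2) + (-0.9)·(-3) + 0.7 = 4.8
h = ReLU(z1) = [0.0, 0.0, 4.8]
output = (-0.9)·(0.0) + (1.2)·(0.0) + (0.1)·(4.8) + 0.3 = 0.78

0.78


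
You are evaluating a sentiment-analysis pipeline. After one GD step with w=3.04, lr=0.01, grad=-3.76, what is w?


w_new = w - α·∇
= 3.04 - 0.01·-3.76
= 3.04 + 0.0376
= 3.0776

3.0776


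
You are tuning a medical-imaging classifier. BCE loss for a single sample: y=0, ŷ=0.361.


BCE = -[y·ln(p) + (1-y)·ln(1-p)]
= -0 - 1·ln(1-0.361)
= -ln(0.639) = 0.4479

0.4479


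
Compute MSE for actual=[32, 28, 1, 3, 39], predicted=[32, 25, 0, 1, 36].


Squared errors: (32-32)²=0, (28-25)²=9, (1-0)²=1, (3-1)²=4, (39-36)²=9
Sum = 23
MSE = 23/5 = 23/5

23/5


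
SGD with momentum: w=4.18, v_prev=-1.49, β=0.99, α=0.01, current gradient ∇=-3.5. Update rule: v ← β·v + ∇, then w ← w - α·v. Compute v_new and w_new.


v_new = 0.99·-1.49 - 3.5 = -1.4751 - 3.5 = -4.9751
w_new = 4.18 - 0.01·-4.9751 = 4.18 + 0.049751 = 4.229751

v_new=-4.9751, w_new=4.229751


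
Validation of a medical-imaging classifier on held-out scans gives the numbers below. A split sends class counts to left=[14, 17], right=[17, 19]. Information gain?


Parent = [31, 36], H_parent = 0.996
H_left = 0.9932 (n=31), H_right = 0.9978 (n=36)
H_children = (31/67)·0.9932 + (36/67)·0.9978 = 0.9957
IG = 0.996 - 0.9957 = 0.0003

0.0003


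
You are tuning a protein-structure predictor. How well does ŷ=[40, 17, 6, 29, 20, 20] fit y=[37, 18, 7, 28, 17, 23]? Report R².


ȳ = 21.6667
SS_res = Σ(y-ŷ)² = 30
SS_tot = Σ(y-ȳ)² = 527.33
R² = 1 - SS_res/SS_tot = 1 - 0.0569 = 0.9431

0.9431


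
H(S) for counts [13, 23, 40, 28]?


Probabilities: [13/104, 23/104, 40/104, 28/104] ≈ [0.125, 0.2212, 0.3846, 0.2692]
H = -((13/104)·log₂(13/104) + (23/104)·log₂(23/104) + (40/104)·log₂(40/104) + (28/104)·log₂(28/104))
  = 1.8963 bits

1.8963 bits


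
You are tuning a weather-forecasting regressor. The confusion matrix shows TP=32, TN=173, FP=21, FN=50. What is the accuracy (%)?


Accuracy = (TP+TN)/(TP+TN+FP+FN)
= (32+173)/(276)
= 205/276 = 74.28%

74.28%


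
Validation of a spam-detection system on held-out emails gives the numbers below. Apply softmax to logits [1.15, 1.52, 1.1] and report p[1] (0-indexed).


Exponentials: e^1.15=3.1582, e^1.52=4.5722, e^1.1=3.0042
Sum = 10.7346
Softmax = [0.2942, 0.4259, 0.2799]
p[1] = 4.5722/10.7346 = 0.4259

0.4259


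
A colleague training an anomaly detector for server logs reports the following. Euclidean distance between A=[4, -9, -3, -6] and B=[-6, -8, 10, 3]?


d = √((4+ 6)² + (-9+ 8)² + (-3-10)² + (-6-3)²)
  = √(100 + 1 + 169 + 81)
  = √351 = 18.735

18.735


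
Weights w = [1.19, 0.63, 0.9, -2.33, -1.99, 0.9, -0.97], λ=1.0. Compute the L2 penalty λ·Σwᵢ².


‖w‖₂² = (1.19)² + (0.63)² + (0.9)² + (-2.33)² + (-1.99)² + (0.9)² + (-0.97)²
     = 1.4161 + 0.3969 + 0.81 + 5.4289 + 3.9601 + 0.81 + 0.9409
     = 13.7629
λ·‖w‖₂² = 1.0·13.7629 = 13.7629

13.7629


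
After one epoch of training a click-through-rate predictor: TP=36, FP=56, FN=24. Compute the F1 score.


Precision = 36/92 = 0.3913
Recall = 36/60 = 0.6
F1 = 2·P·R/(P+R) = 2·TP/(2·TP+FP+FN) = 72/(72+56+24) = 72/152 = 0.4737

0.4737


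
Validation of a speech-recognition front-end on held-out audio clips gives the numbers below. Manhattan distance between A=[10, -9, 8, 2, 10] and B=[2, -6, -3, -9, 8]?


d = |10-2| + |-9+ 6| + |8+ 3| + |2+ 9| + |10-8|
  = 8 + 3 + 11 + 11 + 2
  = 35

35


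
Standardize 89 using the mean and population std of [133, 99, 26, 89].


μ = 86.75, σ = 38.6806
z = (89 - 86.75)/38.6806 = 0.0582

0.0582


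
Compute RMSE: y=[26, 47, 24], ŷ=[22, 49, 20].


MSE = 36/3 = 12
RMSE = √(36/3) = 3.4641

3.4641


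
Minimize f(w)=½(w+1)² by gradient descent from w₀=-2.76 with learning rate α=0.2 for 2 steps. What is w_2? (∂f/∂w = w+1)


step 1: grad = -2.76+1 = -1.76; w = -2.76 - 0.2·(-1.76) = -2.408
step 2: grad = -2.408+1 = -1.408; w = -2.408 - 0.2·(-1.408) = -2.1264

-2.1264


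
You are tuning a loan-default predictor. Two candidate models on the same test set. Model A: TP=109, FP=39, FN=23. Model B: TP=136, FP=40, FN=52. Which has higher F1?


Model A: P=109/148=0.7365, R=109/132=0.8258, F1=2PR/(P+R)=2TP/(2TP+FP+FN)=218/280=0.7786
Model B: P=136/176=0.7727, R=136/188=0.7234, F1=2PR/(P+R)=2TP/(2TP+FP+FN)=272/364=0.7473
0.7786 > 0.7473 → Model A

Model A


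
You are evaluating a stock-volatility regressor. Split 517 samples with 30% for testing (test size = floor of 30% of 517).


Test = ⌊517·30/100⌋ = 155
Train = 517 - 155 = 362

Train: 362, Test: 155


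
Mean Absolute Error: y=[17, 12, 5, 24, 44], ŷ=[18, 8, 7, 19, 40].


Absolute errors: |17-18|=1, |12-8|=4, |5-7|=2, |24-19|=5, |44-40|=4
Sum = 16
MAE = 16/5 = 16/5

16/5


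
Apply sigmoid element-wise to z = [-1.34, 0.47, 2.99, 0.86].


σ(-1.34) = 1/(1+e^1.34) = 0.2075
σ(0.47) = 1/(1+e^-0.47) = 0.6154
σ(2.99) = 1/(1+e^-2.99) = 0.9521
σ(0.86) = 1/(1+e^-0.86) = 0.7027
result = [0.2075, 0.6154, 0.9521, 0.7027]

[0.2075, 0.6154, 0.9521, 0.7027]


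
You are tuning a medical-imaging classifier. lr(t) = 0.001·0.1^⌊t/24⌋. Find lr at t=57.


n_drops = ⌊57/24⌋ = 2
lr = 0.001·0.1^2 = 0.001·0.01 = 0.00001

0.00001


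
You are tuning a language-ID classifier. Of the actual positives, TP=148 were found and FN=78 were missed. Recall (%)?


Recall = TP/(TP+FN)
= 148/(148+78)
= 148/226 = 65.49%

65.49%


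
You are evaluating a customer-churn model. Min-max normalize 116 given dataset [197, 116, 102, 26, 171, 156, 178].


min=26, max=197
(116-26)/(197-26) = 90/171 = 0.5263

0.5263


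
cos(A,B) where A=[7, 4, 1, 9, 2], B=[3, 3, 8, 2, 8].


A·B = 7·3 + 4·3 + 1·8 + 9·2 + 2·8 = 75
‖A‖ = √151 = 12.2882, ‖B‖ = √150 = 12.2474
cos = 75/(√151·√150) = 75/√22650 = 0.4983

0.4983


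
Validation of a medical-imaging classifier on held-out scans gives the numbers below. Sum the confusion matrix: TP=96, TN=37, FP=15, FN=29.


Total = TP + TN + FP + FN
= 96 + 37 + 15 + 29
= 177
(Predicted positive: 111, predicted negative: 66)

177


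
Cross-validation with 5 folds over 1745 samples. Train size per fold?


Fold size = 1745/5 = 349
Training per fold = 1745 - 349 = 1396

1396


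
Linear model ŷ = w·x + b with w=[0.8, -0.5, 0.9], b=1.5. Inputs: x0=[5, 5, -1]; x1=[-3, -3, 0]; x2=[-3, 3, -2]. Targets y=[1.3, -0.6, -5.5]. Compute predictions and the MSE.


ŷ0 = (0.8)·(5) + (-0.5)·(5) + (0.9)·(-1) + 1.5 = 2.1
ŷ1 = (0.8)·(-3) + (-0.5)·(-3) + (0.9)·(0) + 1.5 = 0.6
ŷ2 = (0.8)·(-3) + (-0.5)·(3) + (0.9)·(-2) + 1.5 = -4.2
errors² = [0.64, 1.44, 1.69]
MSE = 3.7700/3 = 1.2567

1.2567


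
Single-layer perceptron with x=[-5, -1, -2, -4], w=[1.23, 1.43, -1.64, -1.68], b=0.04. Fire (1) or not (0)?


z = (-5)·(1.23) + (-1)·(1.43) + (-2)·(-1.64) + (-4)·(-1.68) + 0.04
  = 2.46
step(z) = 1 (z≥0)

1


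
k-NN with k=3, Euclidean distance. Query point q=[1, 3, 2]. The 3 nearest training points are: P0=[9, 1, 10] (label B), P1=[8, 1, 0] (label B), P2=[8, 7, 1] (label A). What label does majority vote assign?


d(q,P0) = 11.4891  (label B)
d(q,P1) = 7.5498  (label B)
d(q,P2) = 8.124  (label A)
Votes: A=1, B=2
Majority → B

B


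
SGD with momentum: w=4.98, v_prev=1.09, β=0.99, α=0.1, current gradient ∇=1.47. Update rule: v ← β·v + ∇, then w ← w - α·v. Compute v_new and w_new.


v_new = 0.99·1.09 + 1.47 = 1.0791 + 1.47 = 2.5491
w_new = 4.98 - 0.1·2.5491 = 4.98 - 0.25491 = 4.72509

v_new=2.5491, w_new=4.72509


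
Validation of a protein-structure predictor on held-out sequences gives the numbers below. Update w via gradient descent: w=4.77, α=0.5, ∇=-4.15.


w_new = w - α·∇
= 4.77 - 0.5·-4.15
= 4.77 + 2.075
= 6.845

6.845


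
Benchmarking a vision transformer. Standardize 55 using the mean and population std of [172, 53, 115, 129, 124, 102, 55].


μ = 107.1429, σ = 39.1095
z = (55 - 107.1429)/39.1095 = -1.3333

-1.3333


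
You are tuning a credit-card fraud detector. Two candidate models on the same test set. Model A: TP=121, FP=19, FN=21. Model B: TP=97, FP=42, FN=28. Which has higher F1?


Model A: P=121/140=0.8643, R=121/142=0.8521, F1=2PR/(P+R)=2TP/(2TP+FP+FN)=242/282=0.8582
Model B: P=97/139=0.6978, R=97/125=0.776, F1=2PR/(P+R)=2TP/(2TP+FP+FN)=194/264=0.7348
0.8582 > 0.7348 → Model A

Model A


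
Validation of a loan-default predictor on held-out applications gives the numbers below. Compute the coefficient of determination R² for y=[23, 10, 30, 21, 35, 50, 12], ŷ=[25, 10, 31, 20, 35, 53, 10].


ȳ = 25.8571
SS_res = Σ(y-ŷ)² = 19
SS_tot = Σ(y-ȳ)² = 1158.86
R² = 1 - SS_res/SS_tot = 1 - 0.0164 = 0.9836

0.9836


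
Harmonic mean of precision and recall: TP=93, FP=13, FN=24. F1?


Precision = 93/106 = 0.8774
Recall = 93/117 = 0.7949
F1 = 2·P·R/(P+R) = 2·TP/(2·TP+FP+FN) = 186/(186+13+24) = 186/223 = 0.8341

0.8341


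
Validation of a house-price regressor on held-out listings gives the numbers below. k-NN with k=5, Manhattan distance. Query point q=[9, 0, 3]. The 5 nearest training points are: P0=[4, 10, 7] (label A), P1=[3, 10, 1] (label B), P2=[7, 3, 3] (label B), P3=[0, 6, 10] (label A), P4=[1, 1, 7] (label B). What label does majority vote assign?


d(q,P0) = 19  (label A)
d(q,P1) = 18  (label B)
d(q,P2) = 5  (label B)
d(q,P3) = 22  (label A)
d(q,P4) = 13  (label B)
Votes: A=2, B=3
Majority → B

B


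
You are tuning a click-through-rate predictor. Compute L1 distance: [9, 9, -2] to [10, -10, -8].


d = |9-10| + |9+ 10| + |-2+ 8|
  = 1 + 19 + 6
  = 26

26


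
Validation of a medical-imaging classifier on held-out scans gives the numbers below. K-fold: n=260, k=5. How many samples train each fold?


Fold size = 260/5 = 52
Training per fold = 260 - 52 = 208

208


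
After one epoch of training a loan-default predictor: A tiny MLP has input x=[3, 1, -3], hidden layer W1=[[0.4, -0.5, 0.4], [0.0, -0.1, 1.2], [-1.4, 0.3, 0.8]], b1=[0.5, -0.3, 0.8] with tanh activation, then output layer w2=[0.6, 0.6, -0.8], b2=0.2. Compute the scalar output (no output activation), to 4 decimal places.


z1[0] = (0.4)·(3) + (-0.5)·(1) + (0.4)·(-3) + 0.5 = 0.0
z1[1] = (0.0)·(3) + (-0.1)·(1) + (1.2)·(-3) - 0.3 = -4.0
z1[2] = (-1.4)·(3) + (0.3)·(1) + (0.8)·(-3) + 0.8 = -5.5
h = tanh(z1) = [0.0, -0.9993, -1.0]
output = (0.6)·(0.0) + (0.6)·(-0.9993) + (-0.8)·(-1.0) + 0.2 = 0.4004

0.4004


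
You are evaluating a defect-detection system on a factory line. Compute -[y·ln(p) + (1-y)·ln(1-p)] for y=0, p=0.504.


BCE = -[y·ln(p) + (1-y)·ln(1-p)]
= -0 - 1·ln(1-0.504)
= -ln(0.496) = 0.7012

0.7012


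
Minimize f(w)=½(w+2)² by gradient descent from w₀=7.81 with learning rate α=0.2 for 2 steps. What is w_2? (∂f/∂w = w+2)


step 1: grad = 7.81+2 = 9.81; w = 7.81 - 0.2·(9.81) = 5.848
step 2: grad = 5.848+2 = 7.848; w = 5.848 - 0.2·(7.848) = 4.2784

4.2784


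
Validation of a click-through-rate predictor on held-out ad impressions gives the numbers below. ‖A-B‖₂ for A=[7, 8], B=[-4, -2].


d = √((7+ 4)² + (8+ 2)²)
  = √(121 + 100)
  = √221 = 14.8661

14.8661


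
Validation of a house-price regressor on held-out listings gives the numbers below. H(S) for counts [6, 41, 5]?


Probabilities: [6/52, 41/52, 5/52] ≈ [0.1154, 0.7885, 0.0962]
H = -((6/52)·log₂(6/52) + (41/52)·log₂(41/52) + (5/52)·log₂(5/52))
  = 0.9547 bits

0.9547 bits


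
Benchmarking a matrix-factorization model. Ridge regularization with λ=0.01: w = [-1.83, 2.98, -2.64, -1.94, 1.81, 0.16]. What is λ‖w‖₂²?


‖w‖₂² = (-1.83)² + (2.98)² + (-2.64)² + (-1.94)² + (1.81)² + (0.16)²
     = 3.3489 + 8.8804 + 6.9696 + 3.7636 + 3.2761 + 0.0256
     = 26.2642
λ·‖w‖₂² = 0.01·26.2642 = 0.262642

0.262642


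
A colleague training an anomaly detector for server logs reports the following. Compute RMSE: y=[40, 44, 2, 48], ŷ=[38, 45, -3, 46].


MSE = 34/4 = 8.5
RMSE = √(34/4) = 2.9155

2.9155


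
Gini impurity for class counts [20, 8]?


Probabilities: [20/28, 8/28] ≈ [0.7143, 0.2857]
Σpᵢ² = (400 + 64)/28² = 464/784
Gini = 1 - Σpᵢ² = 1 - 464/784 = 0.4082

0.4082


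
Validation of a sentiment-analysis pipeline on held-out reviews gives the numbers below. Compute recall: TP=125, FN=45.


Recall = TP/(TP+FN)
= 125/(125+45)
= 125/170 = 73.53%

73.53%


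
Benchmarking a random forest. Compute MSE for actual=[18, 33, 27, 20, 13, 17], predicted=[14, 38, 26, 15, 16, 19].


Squared errors: (18-14)²=16, (33-38)²=25, (27-26)²=1, (20-15)²=25, (13-16)²=9, (17-19)²=4
Sum = 80
MSE = 80/6 = 40/3

40/3


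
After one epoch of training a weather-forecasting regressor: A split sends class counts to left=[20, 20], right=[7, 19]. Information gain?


Parent = [27, 39], H_parent = 0.976
H_left = 1 (n=40), H_right = 0.8404 (n=26)
H_children = (40/66)·1 + (26/66)·0.8404 = 0.9371
IG = 0.976 - 0.9371 = 0.0389

0.0389


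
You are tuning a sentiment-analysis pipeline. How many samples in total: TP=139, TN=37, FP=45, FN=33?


Total = TP + TN + FP + FN
= 139 + 37 + 45 + 33
= 254
(Predicted positive: 184, predicted negative: 70)

254


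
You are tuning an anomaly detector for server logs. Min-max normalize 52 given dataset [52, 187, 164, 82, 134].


min=52, max=187
(52-52)/(187-52) = 0/135 = 0.0

0.0


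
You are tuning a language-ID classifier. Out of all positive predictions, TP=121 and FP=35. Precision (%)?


Precision = TP/(TP+FP)
= 121/(121+35)
= 121/156 = 77.56%

77.56%


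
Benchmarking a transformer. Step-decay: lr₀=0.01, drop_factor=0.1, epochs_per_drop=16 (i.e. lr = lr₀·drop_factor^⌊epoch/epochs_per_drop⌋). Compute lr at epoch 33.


n_drops = ⌊33/16⌋ = 2
lr = 0.01·0.1^2 = 0.01·0.01 = 0.0001

0.0001


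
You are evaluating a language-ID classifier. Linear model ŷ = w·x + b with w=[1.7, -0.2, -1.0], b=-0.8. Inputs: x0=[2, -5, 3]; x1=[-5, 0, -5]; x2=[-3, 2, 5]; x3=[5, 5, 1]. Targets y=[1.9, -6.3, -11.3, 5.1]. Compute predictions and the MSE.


ŷ0 = (1.7)·(2) + (-0.2)·(-5) + (-1.0)·(3) - 0.8 = 0.6
ŷ1 = (1.7)·(-5) + (-0.2)·(0) + (-1.0)·(-5) - 0.8 = -4.3
ŷ2 = (1.7)·(-3) + (-0.2)·(2) + (-1.0)·(5) - 0.8 = -11.3
ŷ3 = (1.7)·(5) + (-0.2)·(5) + (-1.0)·(1) - 0.8 = 5.7
errors² = [1.69, 4.0, 0.0, 0.36]
MSE = 6.0500/4 = 1.5125

1.5125


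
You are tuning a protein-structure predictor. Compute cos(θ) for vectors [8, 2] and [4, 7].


A·B = 8·4 + 2·7 = 46
‖A‖ = √68 = 8.2462, ‖B‖ = √65 = 8.0623
cos = 46/(√68·√65) = 46/√4420 = 0.6919

0.6919


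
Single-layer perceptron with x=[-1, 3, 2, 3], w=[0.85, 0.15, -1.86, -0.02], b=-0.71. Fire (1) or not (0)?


z = (-1)·(0.85) + (3)·(0.15) + (2)·(-1.86) + (3)·(-0.02) - 0.71
  = -4.89
step(z) = 0 (z<0)

0


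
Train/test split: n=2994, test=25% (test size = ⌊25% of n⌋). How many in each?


Test = ⌊2994·25/100⌋ = 748
Train = 2994 - 748 = 2246

Train: 2246, Test: 748


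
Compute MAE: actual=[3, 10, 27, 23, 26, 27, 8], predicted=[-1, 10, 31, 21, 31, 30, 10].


Absolute errors: |3+ 1|=4, |10-10|=0, |27-31|=4, |23-21|=2, |26-31|=5, |27-30|=3, |8-10|=2
Sum = 20
MAE = 20/7 = 20/7

20/7


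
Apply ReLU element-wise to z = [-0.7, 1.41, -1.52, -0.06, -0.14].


ReLU(-0.7) = max(0, -0.7) = 0.0
ReLU(1.41) = max(0, 1.41) = 1.41
ReLU(-1.52) = max(0, -1.52) = 0.0
ReLU(-0.06) = max(0, -0.06) = 0.0
ReLU(-0.14) = max(0, -0.14) = 0.0
result = [0.0, 1.41, 0.0, 0.0, 0.0]

[0.0, 1.41, 0.0, 0.0, 0.0]


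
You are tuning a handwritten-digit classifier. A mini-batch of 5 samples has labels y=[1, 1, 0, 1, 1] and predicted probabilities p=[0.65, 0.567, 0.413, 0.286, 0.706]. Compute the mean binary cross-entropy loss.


L[0] = -ln(0.65) = 0.4308
L[1] = -ln(0.567) = 0.5674
L[2] = -ln(1-0.413) = -ln(0.587) = 0.5327
L[3] = -ln(0.286) = 1.2518
L[4] = -ln(0.706) = 0.3481
mean = (0.4308 + 0.5674 + 0.5327 + 1.2518 + 0.3481)/5 = 0.6262

0.6262


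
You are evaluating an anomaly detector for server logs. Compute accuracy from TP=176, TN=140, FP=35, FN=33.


Accuracy = (TP+TN)/(TP+TN+FP+FN)
= (176+140)/(384)
= 316/384 = 82.29%

82.29%


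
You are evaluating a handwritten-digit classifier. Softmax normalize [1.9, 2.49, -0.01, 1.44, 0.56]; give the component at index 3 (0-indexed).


Exponentials: e^1.9=6.6859, e^2.49=12.0613, e^-0.01=0.99, e^1.44=4.2207, e^0.56=1.7507
Sum = 25.7086
Softmax = [0.2601, 0.4692, 0.0385, 0.1642, 0.0681]
p[3] = 4.2207/25.7086 = 0.1642

0.1642


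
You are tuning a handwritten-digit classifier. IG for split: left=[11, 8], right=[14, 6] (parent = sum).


Parent = [25, 14], H_parent = 0.9418
H_left = 0.9819 (n=19), H_right = 0.8813 (n=20)
H_children = (19/39)·0.9819 + (20/39)·0.8813 = 0.9303
IG = 0.9418 - 0.9303 = 0.0115

0.0115


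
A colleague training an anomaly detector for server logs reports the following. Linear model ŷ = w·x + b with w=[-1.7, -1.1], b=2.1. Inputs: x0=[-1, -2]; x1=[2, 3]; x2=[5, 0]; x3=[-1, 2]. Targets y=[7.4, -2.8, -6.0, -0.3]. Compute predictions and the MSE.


ŷ0 = (-1.7)·(-1) + (-1.1)·(-2) + 2.1 = 6.0
ŷ1 = (-1.7)·(2) + (-1.1)·(3) + 2.1 = -4.6
ŷ2 = (-1.7)·(5) + (-1.1)·(0) + 2.1 = -6.4
ŷ3 = (-1.7)·(-1) + (-1.1)·(2) + 2.1 = 1.6
errors² = [1.96, 3.24, 0.16, 3.61]
MSE = 8.9700/4 = 2.2425

2.2425


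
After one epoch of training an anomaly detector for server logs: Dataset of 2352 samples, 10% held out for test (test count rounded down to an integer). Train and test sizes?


Test = ⌊2352·10/100⌋ = 235
Train = 2352 - 235 = 2117

Train: 2117, Test: 235


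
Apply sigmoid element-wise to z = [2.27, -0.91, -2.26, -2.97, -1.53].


σ(2.27) = 1/(1+e^-2.27) = 0.9064
σ(-0.91) = 1/(1+e^0.91) = 0.287
σ(-2.26) = 1/(1+e^2.26) = 0.0945
σ(-2.97) = 1/(1+e^2.97) = 0.0488
σ(-1.53) = 1/(1+e^1.53) = 0.178
result = [0.9064, 0.287, 0.0945, 0.0488, 0.178]

[0.9064, 0.287, 0.0945, 0.0488, 0.178]


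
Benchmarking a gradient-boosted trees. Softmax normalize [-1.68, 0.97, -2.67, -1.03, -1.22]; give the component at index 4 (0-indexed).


Exponentials: e^-1.68=0.1864, e^0.97=2.6379, e^-2.67=0.0693, e^-1.03=0.357, e^-1.22=0.2952
Sum = 3.5458
Softmax = [0.0526, 0.744, 0.0195, 0.1007, 0.0833]
p[4] = 0.2952/3.5458 = 0.0833

0.0833


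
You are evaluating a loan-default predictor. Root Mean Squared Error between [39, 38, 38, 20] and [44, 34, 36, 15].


MSE = 70/4 = 17.5
RMSE = √(70/4) = 4.1833

4.1833


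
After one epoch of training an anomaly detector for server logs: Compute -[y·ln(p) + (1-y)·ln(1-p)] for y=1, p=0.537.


BCE = -[y·ln(p) + (1-y)·ln(1-p)]
= -1·ln(0.537) - 0
= -ln(0.537) = 0.6218

0.6218


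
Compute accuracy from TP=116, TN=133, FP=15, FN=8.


Accuracy = (TP+TN)/(TP+TN+FP+FN)
= (116+133)/(272)
= 249/272 = 91.54%

91.54%


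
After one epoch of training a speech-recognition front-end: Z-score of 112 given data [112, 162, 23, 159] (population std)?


μ = 114, σ = 56.156
z = (112 - 114)/56.156 = -0.0356

-0.0356


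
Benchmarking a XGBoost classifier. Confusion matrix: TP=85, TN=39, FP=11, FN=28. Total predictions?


Total = TP + TN + FP + FN
= 85 + 39 + 11 + 28
= 163
(Predicted positive: 96, predicted negative: 67)

163


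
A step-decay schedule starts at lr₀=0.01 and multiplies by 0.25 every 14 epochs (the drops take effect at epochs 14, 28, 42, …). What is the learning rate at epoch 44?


n_drops = ⌊44/14⌋ = 3
lr = 0.01·0.25^3 = 0.01·0.015625 = 0.00015625

0.00015625


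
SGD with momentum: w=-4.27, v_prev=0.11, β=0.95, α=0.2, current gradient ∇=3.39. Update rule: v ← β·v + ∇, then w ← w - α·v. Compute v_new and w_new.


v_new = 0.95·0.11 + 3.39 = 0.1045 + 3.39 = 3.4945
w_new = -4.27 - 0.2·3.4945 = -4.27 - 0.6989 = -4.9689

v_new=3.4945, w_new=-4.9689


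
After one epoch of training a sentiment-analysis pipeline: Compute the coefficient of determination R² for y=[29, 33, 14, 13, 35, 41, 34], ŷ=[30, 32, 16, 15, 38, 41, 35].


ȳ = 28.4286
SS_res = Σ(y-ŷ)² = 20
SS_tot = Σ(y-ȳ)² = 699.71
R² = 1 - SS_res/SS_tot = 1 - 0.0286 = 0.9714

0.9714


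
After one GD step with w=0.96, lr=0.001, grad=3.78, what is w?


w_new = w - α·∇
= 0.96 - 0.001·3.78
= 0.96 - 0.00378
= 0.95622

0.95622


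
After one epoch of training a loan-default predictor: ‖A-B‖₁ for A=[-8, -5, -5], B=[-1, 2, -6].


d = |-8+ 1| + |-5-2| + |-5+ 6|
  = 7 + 7 + 1
  = 15

15


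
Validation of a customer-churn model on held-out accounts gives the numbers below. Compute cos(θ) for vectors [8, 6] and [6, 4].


A·B = 8·6 + 6·4 = 72
‖A‖ = √100 = 10, ‖B‖ = √52 = 7.2111
cos = 72/(√100·√52) = 72/√5200 = 0.9985

0.9985


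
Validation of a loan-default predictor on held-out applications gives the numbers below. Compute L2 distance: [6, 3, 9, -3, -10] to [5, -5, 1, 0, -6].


d = √((6-5)² + (3+ 5)² + (9-1)² + (-3-0)² + (-10+ 6)²)
  = √(1 + 64 + 64 + 9 + 16)
  = √154 = 12.4097

12.4097


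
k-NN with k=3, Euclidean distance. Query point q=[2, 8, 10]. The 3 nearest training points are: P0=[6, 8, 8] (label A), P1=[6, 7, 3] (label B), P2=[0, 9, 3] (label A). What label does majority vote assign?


d(q,P0) = 4.4721  (label A)
d(q,P1) = 8.124  (label B)
d(q,P2) = 7.3485  (label A)
Votes: A=2, B=1
Majority → A

A


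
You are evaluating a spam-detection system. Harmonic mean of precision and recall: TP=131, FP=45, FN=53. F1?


Precision = 131/176 = 0.7443
Recall = 131/184 = 0.712
F1 = 2·P·R/(P+R) = 2·TP/(2·TP+FP+FN) = 262/(262+45+53) = 262/360 = 0.7278

0.7278


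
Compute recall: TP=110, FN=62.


Recall = TP/(TP+FN)
= 110/(110+62)
= 110/172 = 63.95%

63.95%


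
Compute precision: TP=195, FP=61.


Precision = TP/(TP+FP)
= 195/(195+61)
= 195/256 = 76.17%

76.17%


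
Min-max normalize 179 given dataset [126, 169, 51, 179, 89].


min=51, max=179
(179-51)/(179-51) = 128/128 = 1.0

1.0


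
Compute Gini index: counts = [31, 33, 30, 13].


Probabilities: [31/107, 33/107, 30/107, 13/107] ≈ [0.2897, 0.3084, 0.2804, 0.1215]
Σpᵢ² = (961 + 1089 + 900 + 169)/107² = 3119/11449
Gini = 1 - Σpᵢ² = 1 - 3119/11449 = 0.7276

0.7276


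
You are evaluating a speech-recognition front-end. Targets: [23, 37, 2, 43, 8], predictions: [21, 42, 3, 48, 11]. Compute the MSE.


Squared errors: (23-21)²=4, (37-42)²=25, (2-3)²=1, (43-48)²=25, (8-11)²=9
Sum = 64
MSE = 64/5 = 64/5

64/5


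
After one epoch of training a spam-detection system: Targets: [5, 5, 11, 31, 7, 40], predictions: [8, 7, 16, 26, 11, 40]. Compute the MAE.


Absolute errors: |5-8|=3, |5-7|=2, |11-16|=5, |31-26|=5, |7-11|=4, |40-40|=0
Sum = 19
MAE = 19/6 = 19/6

19/6


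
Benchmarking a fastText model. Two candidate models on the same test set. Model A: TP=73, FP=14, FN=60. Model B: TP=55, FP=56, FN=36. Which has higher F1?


Model A: P=73/87=0.8391, R=73/133=0.5489, F1=2PR/(P+R)=2TP/(2TP+FP+FN)=146/220=0.6636
Model B: P=55/111=0.4955, R=55/91=0.6044, F1=2PR/(P+R)=2TP/(2TP+FP+FN)=110/202=0.5446
0.6636 > 0.5446 → Model A

Model A


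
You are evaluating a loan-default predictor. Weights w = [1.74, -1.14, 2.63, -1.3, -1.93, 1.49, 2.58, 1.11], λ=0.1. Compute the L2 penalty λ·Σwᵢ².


‖w‖₂² = (1.74)² + (-1.14)² + (2.63)² + (-1.3)² + (-1.93)² + (1.49)² + (2.58)² + (1.11)²
     = 3.0276 + 1.2996 + 6.9169 + 1.69 + 3.7249 + 2.2201 + 6.6564 + 1.2321
     = 26.7676
λ·‖w‖₂² = 0.1·26.7676 = 2.67676

2.67676


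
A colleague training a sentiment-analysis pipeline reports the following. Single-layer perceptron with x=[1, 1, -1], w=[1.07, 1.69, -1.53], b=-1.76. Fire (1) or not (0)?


z = (1)·(1.07) + (1)·(1.69) + (-1)·(-1.53) - 1.76
  = 2.53
step(z) = 1 (z≥0)

1


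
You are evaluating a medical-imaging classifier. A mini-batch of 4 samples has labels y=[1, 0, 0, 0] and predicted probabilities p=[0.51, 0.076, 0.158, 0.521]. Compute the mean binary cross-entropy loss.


L[0] = -ln(0.51) = 0.6733
L[1] = -ln(1-0.076) = -ln(0.924) = 0.079
L[2] = -ln(1-0.158) = -ln(0.842) = 0.172
L[3] = -ln(1-0.521) = -ln(0.479) = 0.7361
mean = (0.6733 + 0.079 + 0.172 + 0.7361)/4 = 0.4151

0.4151


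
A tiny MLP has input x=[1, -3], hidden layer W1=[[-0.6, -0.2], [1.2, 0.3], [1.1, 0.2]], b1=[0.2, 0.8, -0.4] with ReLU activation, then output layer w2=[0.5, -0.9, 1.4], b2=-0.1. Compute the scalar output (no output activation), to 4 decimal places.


z1[0] = (-0.6)·(1) + (-0.2)·(-3) + 0.2 = 0.2
z1[1] = (1.2)·(1) + (0.3)·(-3) + 0.8 = 1.1
z1[2] = (1.1)·(1) + (0.2)·(-3) - 0.4 = 0.1
h = ReLU(z1) = [0.2, 1.1, 0.1]
output = (0.5)·(0.2) + (-0.9)·(1.1) + (1.4)·(0.1) - 0.1 = -0.85

-0.85


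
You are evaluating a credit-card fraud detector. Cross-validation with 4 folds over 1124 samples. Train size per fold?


Fold size = 1124/4 = 281
Training per fold = 1124 - 281 = 843

843


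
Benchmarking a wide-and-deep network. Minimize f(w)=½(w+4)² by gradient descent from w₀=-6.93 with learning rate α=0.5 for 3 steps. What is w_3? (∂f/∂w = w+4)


step 1: grad = -6.93+4 = -2.93; w = -6.93 - 0.5·(-2.93) = -5.465
step 2: grad = -5.465+4 = -1.465; w = -5.465 - 0.5·(-1.465) = -4.7325
step 3: grad = -4.7325+4 = -0.7325; w = -4.7325 - 0.5·(-0.7325) = -4.36625

-4.36625


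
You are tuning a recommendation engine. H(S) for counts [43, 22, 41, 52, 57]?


Probabilities: [43/215, 22/215, 41/215, 52/215, 57/215] ≈ [0.2, 0.1023, 0.1907, 0.2419, 0.2651]
H = -((43/215)·log₂(43/215) + (22/215)·log₂(22/215) + (41/215)·log₂(41/215) + (52/215)·log₂(52/215) + (57/215)·log₂(57/215))
  = 2.2598 bits

2.2598 bits


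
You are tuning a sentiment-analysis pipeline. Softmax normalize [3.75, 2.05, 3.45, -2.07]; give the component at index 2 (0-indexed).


Exponentials: e^3.75=42.5211, e^2.05=7.7679, e^3.45=31.5004, e^-2.07=0.1262
Sum = 81.9156
Softmax = [0.5191, 0.0948, 0.3845, 0.0015]
p[2] = 31.5004/81.9156 = 0.3845

0.3845


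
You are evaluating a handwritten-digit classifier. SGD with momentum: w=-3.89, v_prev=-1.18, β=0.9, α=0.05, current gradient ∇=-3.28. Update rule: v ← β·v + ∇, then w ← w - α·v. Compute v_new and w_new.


v_new = 0.9·-1.18 - 3.28 = -1.062 - 3.28 = -4.342
w_new = -3.89 - 0.05·-4.342 = -3.89 + 0.2171 = -3.6729

v_new=-4.342, w_new=-3.6729


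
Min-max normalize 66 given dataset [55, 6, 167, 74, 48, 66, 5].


min=5, max=167
(66-5)/(167-5) = 61/162 = 0.3765

0.3765


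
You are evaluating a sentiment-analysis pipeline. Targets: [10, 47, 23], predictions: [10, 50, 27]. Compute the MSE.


Squared errors: (10-10)²=0, (47-50)²=9, (23-27)²=16
Sum = 25
MSE = 25/3 = 25/3

25/3


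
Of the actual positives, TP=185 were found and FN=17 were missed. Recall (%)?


Recall = TP/(TP+FN)
= 185/(185+17)
= 185/202 = 91.58%

91.58%


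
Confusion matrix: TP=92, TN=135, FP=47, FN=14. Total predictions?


Total = TP + TN + FP + FN
= 92 + 135 + 47 + 14
= 288
(Predicted positive: 139, predicted negative: 149)

288


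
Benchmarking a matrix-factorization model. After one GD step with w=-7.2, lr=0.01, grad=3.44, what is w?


w_new = w - α·∇
= -7.2 - 0.01·3.44
= -7.2 - 0.0344
= -7.2344

-7.2344


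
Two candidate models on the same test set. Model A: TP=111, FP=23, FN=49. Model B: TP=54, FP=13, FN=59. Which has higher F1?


Model A: P=111/134=0.8284, R=111/160=0.6937, F1=2PR/(P+R)=2TP/(2TP+FP+FN)=222/294=0.7551
Model B: P=54/67=0.806, R=54/113=0.4779, F1=2PR/(P+R)=2TP/(2TP+FP+FN)=108/180=0.6
0.7551 > 0.6 → Model A

Model A


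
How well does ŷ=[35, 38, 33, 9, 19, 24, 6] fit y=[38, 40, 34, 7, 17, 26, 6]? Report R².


ȳ = 24
SS_res = Σ(y-ŷ)² = 26
SS_tot = Σ(y-ȳ)² = 1218
R² = 1 - SS_res/SS_tot = 1 - 0.0213 = 0.9787

0.9787


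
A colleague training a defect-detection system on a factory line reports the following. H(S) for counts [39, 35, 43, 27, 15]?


Probabilities: [39/159, 35/159, 43/159, 27/159, 15/159] ≈ [0.2453, 0.2201, 0.2704, 0.1698, 0.0943]
H = -((39/159)·log₂(39/159) + (35/159)·log₂(35/159) + (43/159)·log₂(43/159) + (27/159)·log₂(27/159) + (15/159)·log₂(15/159))
  = 2.2439 bits

2.2439 bits


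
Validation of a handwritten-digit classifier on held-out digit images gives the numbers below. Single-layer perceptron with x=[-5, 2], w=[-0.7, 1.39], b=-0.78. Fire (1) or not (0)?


z = (-5)·(-0.7) + (2)·(1.39) - 0.78
  = 5.5
step(z) = 1 (z≥0)

1


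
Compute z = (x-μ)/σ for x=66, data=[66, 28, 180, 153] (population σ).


μ = 106.75, σ = 61.9813
z = (66 - 106.75)/61.9813 = -0.6575

-0.6575


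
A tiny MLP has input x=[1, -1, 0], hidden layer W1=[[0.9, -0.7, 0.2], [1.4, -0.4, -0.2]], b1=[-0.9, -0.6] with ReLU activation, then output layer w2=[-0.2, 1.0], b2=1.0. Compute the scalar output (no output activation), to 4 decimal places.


z1[0] = (0.9)·(1) + (-0.7)·(-1) + (0.2)·(0) - 0.9 = 0.7
z1[1] = (1.4)·(1) + (-0.4)·(-1) + (-0.2)·(0) - 0.6 = 1.2
h = ReLU(z1) = [0.7, 1.2]
output = (-0.2)·(0.7) + (1.0)·(1.2) + 1.0 = 2.06

2.06


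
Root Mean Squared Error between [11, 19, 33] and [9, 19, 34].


MSE = 5/3 = 1.6667
RMSE = √(5/3) = 1.291

1.291


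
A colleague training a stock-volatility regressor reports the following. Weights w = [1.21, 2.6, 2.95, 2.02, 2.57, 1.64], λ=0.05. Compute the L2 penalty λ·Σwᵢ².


‖w‖₂² = (1.21)² + (2.6)² + (2.95)² + (2.02)² + (2.57)² + (1.64)²
     = 1.4641 + 6.76 + 8.7025 + 4.0804 + 6.6049 + 2.6896
     = 30.3015
λ·‖w‖₂² = 0.05·30.3015 = 1.515075

1.515075


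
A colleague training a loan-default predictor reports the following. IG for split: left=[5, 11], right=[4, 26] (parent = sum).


Parent = [9, 37], H_parent = 0.7131
H_left = 0.896 (n=16), H_right = 0.5665 (n=30)
H_children = (16/46)·0.896 + (30/46)·0.5665 = 0.6811
IG = 0.7131 - 0.6811 = 0.032

0.032


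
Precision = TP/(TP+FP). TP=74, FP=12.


Precision = TP/(TP+FP)
= 74/(74+12)
= 74/86 = 86.05%

86.05%


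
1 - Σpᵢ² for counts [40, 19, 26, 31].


Probabilities: [40/116, 19/116, 26/116, 31/116] ≈ [0.3448, 0.1638, 0.2241, 0.2672]
Σpᵢ² = (1600 + 361 + 676 + 961)/116² = 3598/13456
Gini = 1 - Σpᵢ² = 1 - 3598/13456 = 0.7326

0.7326


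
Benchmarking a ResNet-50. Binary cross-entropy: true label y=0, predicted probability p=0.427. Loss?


BCE = -[y·ln(p) + (1-y)·ln(1-p)]
= -0 - 1·ln(1-0.427)
= -ln(0.573) = 0.5569

0.5569


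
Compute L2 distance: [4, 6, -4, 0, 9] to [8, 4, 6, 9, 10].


d = √((4-8)² + (6-4)² + (-4-6)² + (0-9)² + (9-10)²)
  = √(16 + 4 + 100 + 81 + 1)
  = √202 = 14.2127

14.2127


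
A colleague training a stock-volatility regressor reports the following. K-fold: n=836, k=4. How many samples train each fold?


Fold size = 836/4 = 209
Training per fold = 836 - 209 = 627

627
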